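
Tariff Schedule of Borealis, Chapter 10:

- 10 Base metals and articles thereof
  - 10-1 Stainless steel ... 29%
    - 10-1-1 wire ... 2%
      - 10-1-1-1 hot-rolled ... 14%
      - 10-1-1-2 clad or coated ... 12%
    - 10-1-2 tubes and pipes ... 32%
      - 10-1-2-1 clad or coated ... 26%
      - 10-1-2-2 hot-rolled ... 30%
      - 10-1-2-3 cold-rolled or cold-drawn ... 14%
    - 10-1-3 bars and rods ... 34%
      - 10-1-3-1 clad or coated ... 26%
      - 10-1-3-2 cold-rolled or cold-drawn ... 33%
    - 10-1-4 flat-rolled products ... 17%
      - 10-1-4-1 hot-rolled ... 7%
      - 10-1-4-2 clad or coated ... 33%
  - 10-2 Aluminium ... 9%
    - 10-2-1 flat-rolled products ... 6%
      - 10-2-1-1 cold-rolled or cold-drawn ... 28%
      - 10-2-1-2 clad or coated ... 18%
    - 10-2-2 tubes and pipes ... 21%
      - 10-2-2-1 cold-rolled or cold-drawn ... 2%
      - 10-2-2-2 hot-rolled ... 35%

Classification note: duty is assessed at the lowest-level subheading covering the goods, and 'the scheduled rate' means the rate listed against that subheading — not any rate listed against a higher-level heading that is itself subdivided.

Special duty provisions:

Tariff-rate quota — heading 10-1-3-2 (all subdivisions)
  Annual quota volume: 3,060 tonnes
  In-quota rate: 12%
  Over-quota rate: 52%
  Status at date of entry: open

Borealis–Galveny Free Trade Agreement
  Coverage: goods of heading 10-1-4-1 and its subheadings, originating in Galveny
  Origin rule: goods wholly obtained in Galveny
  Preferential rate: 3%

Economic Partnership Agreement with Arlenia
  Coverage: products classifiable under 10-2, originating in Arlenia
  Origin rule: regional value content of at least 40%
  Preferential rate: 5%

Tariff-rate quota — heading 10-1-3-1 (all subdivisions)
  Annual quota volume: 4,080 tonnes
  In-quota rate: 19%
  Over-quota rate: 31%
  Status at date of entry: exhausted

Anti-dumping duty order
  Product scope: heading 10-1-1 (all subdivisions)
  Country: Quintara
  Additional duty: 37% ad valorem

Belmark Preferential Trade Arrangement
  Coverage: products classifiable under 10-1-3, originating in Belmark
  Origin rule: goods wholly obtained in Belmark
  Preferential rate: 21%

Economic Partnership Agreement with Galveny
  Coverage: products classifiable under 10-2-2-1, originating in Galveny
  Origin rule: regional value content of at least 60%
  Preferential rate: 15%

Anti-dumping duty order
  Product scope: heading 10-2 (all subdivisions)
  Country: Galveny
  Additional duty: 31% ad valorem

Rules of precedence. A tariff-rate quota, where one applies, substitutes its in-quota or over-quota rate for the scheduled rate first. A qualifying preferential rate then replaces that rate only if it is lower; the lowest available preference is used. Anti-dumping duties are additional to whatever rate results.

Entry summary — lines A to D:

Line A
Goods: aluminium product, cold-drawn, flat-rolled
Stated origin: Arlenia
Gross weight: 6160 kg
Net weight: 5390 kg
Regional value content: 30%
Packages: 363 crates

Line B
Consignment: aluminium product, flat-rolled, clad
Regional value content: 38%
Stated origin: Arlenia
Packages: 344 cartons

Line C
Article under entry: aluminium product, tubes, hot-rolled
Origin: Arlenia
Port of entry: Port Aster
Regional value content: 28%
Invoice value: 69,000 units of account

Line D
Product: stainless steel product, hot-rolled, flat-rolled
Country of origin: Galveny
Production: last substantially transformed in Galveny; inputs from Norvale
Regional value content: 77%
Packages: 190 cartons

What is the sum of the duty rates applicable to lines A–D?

Line A: aluminium → 10-2; flat-rolled → 10-2-1; cold-drawn → 10-2-1-1. Scheduled 28%. Arlenia agreement on 10-2: RVC < 40%. → 28%.
Line B: aluminium → 10-2; flat-rolled → 10-2-1; clad → 10-2-1-2. Scheduled 18%. Arlenia agreement on 10-2: RVC < 40%. → 18%.
Line C: aluminium → 10-2; tubes → 10-2-2; hot-rolled → 10-2-2-2. Scheduled 35%. Arlenia agreement on 10-2: RVC < 40%. → 35%.
Line D: stainless steel → 10-1; flat-rolled → 10-1-4; hot-rolled → 10-1-4-1. Scheduled 7%. Galveny agreement on 10-1-4-1: not wholly obtained; Galveny agreement on 10-2-2-1: 10-1-4-1 not covered. → 7%.
Sum: 28% + 18% + 35% + 7% = 88%.

88%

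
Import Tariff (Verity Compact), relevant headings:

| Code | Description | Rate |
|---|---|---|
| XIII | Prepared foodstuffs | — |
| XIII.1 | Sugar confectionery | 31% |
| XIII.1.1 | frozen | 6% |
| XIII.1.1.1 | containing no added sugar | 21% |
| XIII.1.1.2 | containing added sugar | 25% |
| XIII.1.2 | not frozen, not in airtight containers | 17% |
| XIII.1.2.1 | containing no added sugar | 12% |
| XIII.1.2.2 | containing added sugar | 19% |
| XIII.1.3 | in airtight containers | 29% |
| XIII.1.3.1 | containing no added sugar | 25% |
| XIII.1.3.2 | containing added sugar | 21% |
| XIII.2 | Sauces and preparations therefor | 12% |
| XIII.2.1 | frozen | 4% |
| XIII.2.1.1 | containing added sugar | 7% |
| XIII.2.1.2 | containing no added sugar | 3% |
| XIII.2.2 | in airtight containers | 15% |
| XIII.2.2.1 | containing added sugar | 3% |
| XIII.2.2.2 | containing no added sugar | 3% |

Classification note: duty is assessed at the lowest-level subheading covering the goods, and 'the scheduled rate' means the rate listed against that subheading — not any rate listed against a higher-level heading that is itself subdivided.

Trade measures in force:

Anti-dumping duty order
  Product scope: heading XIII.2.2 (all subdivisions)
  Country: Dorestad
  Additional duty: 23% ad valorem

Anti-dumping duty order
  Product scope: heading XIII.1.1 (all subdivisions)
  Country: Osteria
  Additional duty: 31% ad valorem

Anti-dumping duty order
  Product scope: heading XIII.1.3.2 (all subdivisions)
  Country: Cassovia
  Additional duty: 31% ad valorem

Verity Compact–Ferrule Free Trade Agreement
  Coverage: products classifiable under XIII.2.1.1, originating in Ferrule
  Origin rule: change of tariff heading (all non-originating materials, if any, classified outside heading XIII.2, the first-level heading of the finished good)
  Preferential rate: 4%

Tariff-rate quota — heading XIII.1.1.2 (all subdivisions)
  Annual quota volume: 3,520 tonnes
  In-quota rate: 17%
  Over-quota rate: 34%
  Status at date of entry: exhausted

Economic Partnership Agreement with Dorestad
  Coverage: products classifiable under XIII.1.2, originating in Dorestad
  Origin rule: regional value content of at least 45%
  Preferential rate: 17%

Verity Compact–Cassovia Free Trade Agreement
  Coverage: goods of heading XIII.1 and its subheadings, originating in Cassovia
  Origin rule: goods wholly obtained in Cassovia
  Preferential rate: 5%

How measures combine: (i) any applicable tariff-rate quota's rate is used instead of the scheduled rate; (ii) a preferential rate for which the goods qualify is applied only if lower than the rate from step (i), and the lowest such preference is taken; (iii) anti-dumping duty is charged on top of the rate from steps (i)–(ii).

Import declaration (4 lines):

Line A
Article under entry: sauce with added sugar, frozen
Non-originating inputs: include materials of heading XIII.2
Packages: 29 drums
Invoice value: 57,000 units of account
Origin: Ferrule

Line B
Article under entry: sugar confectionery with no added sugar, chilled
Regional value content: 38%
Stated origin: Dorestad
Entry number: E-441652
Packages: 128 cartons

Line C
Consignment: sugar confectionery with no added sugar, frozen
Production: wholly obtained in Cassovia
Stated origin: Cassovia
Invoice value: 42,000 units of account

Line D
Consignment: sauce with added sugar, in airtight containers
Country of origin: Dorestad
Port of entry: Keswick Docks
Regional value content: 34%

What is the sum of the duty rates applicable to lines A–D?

50%

Line A: sauce → XIII.2; frozen → XIII.2.1; with added sugar → XIII.2.1.1. Scheduled 7%. Ferrule agreement on XIII.2.1.1: CTH not met. → 7%.
Line B: sugar confectionery → XIII.1; chilled → XIII.1.2; with no added sugar → XIII.1.2.1. Scheduled 12%. Dorestad agreement on XIII.1.2: RVC < 45%. → 12%.
Line C: sugar confectionery → XIII.1; frozen → XIII.1.1; with no added sugar → XIII.1.1.1. Scheduled 21%. Cassovia agreement on XIII.1: wholly obtained → 5% available; preferential 5%. → 5%.
Line D: sauce → XIII.2; in airtight containers → XIII.2.2; with added sugar → XIII.2.2.1. Scheduled 3%. Dorestad agreement on XIII.1.2: XIII.2.2.1 not covered; anti-dumping (Dorestad, XIII.2.2): +23%; total 3% + 23% = 26%. → 26%.
Sum: 7% + 12% + 5% + 26% = 50%.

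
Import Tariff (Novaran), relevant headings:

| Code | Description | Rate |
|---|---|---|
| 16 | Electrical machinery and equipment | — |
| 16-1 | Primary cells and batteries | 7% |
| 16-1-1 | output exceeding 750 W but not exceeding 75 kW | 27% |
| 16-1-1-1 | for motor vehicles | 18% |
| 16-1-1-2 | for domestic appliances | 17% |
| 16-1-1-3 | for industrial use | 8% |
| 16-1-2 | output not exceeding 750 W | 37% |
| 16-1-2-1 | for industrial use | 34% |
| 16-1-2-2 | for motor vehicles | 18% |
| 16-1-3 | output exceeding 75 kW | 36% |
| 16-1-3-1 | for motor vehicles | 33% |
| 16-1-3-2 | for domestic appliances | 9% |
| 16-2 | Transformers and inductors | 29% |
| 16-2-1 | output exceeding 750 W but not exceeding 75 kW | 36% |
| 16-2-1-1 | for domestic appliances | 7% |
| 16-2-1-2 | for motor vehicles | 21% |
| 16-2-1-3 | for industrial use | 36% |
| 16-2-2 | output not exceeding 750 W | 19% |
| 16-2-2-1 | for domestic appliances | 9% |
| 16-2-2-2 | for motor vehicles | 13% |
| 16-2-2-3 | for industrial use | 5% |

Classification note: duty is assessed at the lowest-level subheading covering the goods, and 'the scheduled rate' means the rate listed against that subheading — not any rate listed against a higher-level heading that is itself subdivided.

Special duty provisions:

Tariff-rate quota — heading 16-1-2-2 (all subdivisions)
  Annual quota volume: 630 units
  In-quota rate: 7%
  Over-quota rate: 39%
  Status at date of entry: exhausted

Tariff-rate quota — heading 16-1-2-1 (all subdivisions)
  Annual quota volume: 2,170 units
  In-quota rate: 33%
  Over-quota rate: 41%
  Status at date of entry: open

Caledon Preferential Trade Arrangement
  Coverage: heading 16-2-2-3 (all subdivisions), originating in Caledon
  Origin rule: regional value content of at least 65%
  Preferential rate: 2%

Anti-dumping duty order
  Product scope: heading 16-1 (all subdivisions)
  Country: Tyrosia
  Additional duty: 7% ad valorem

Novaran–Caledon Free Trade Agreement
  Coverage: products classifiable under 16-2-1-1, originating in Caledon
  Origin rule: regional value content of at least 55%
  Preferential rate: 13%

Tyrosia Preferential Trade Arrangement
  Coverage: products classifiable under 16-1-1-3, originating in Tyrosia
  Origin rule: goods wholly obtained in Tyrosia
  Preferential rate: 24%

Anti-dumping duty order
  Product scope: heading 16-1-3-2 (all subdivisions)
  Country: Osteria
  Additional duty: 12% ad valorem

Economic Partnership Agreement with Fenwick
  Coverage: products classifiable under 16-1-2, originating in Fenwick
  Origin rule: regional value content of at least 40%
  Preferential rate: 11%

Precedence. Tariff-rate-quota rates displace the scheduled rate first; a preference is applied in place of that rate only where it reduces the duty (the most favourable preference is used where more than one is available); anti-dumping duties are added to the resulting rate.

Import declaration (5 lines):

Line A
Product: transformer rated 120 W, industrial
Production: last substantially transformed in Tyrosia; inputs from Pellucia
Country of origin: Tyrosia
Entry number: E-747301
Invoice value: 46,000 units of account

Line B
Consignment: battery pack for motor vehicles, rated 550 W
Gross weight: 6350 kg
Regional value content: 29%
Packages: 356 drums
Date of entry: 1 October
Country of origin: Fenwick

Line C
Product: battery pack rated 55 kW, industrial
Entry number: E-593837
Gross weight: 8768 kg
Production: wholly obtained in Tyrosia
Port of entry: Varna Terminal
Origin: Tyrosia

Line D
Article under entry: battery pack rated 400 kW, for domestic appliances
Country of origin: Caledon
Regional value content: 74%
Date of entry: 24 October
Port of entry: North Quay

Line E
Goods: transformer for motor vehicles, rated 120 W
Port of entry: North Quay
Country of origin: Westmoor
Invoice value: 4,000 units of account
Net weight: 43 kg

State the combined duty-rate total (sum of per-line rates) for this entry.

Line A: transformer → 16-2; rated 120 W → 16-2-2; industrial → 16-2-2-3. Scheduled 5%. Tyrosia agreement on 16-1-1-3: 16-2-2-3 not covered. → 5%.
Line B: battery pack → 16-1; rated 550 W → 16-1-2; for motor vehicles → 16-1-2-2. Scheduled 18%. quota on 16-1-2-2 exhausted → over-quota 39%; Fenwick agreement on 16-1-2: RVC < 40%. → 39%.
Line C: battery pack → 16-1; rated 55 kW → 16-1-1; industrial → 16-1-1-3. Scheduled 8%. Tyrosia agreement on 16-1-1-3: wholly obtained → 24% available; preference 24% not lower than 8% → no reduction; anti-dumping (Tyrosia, 16-1): +7%; total 8% + 7% = 15%. → 15%.
Line D: battery pack → 16-1; rated 400 kW → 16-1-3; for domestic appliances → 16-1-3-2. Scheduled 9%. Caledon agreement on 16-2-2-3: 16-1-3-2 not covered; Caledon agreement on 16-2-1-1: 16-1-3-2 not covered. → 9%.
Line E: transformer → 16-2; rated 120 W → 16-2-2; for motor vehicles → 16-2-2-2. Scheduled 13%. No special measure applies. → 13%.
Sum: 5% + 39% + 15% + 9% + 13% = 81%.

81%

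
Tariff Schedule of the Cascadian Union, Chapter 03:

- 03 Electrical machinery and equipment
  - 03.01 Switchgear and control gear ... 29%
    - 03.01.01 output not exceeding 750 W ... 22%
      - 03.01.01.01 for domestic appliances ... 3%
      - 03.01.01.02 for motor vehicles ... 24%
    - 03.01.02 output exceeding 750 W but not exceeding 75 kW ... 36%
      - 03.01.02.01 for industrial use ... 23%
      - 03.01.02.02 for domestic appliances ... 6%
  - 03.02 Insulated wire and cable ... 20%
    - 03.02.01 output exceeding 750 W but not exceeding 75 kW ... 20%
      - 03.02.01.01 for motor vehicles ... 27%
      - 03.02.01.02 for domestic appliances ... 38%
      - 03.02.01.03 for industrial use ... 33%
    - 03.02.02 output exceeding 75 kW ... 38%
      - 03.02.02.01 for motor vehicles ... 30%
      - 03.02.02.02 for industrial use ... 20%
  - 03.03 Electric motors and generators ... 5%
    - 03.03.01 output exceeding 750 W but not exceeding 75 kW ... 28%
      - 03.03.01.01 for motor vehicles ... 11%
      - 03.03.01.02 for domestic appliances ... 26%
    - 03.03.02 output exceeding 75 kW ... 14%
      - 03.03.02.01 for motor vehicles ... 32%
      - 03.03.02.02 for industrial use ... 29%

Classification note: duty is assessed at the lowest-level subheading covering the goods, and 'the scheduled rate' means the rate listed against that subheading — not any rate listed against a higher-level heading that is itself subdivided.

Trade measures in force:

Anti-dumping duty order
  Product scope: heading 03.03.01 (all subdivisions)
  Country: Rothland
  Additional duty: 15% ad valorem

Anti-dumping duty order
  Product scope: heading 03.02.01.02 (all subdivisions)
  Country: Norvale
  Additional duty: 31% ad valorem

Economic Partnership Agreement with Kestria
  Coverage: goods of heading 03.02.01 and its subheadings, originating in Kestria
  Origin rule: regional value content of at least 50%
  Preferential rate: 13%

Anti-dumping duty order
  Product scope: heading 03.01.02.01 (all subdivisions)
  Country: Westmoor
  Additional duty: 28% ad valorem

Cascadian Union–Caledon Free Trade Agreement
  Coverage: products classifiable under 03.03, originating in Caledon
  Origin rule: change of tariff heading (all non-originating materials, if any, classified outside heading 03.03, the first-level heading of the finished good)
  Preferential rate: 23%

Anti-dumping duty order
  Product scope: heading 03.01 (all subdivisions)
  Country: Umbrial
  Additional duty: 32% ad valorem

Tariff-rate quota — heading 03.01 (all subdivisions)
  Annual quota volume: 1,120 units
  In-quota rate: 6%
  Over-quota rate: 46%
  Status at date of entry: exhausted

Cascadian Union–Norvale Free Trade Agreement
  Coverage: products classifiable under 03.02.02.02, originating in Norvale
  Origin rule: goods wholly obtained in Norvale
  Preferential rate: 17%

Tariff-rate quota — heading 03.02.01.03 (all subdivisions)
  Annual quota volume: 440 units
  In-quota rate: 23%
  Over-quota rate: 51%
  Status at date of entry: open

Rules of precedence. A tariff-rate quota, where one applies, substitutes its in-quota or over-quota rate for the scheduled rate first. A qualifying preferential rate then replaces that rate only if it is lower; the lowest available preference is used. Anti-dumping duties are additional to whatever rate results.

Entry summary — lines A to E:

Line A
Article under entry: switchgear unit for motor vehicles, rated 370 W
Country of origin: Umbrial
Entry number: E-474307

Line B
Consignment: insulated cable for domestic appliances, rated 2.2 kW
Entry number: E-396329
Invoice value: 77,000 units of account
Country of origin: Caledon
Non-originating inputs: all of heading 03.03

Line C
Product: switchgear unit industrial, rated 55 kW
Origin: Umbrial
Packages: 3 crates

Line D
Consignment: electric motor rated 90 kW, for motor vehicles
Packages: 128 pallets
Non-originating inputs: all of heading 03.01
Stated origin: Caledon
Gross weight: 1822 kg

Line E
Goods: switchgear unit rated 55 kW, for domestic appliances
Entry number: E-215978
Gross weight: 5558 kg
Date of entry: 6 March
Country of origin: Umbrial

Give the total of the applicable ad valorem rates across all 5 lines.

Line A: switchgear unit → 03.01; rated 370 W → 03.01.01; for motor vehicles → 03.01.01.02. Scheduled 24%. quota on 03.01 exhausted → over-quota 46%; anti-dumping (Umbrial, 03.01): +32%; total 46% + 32% = 78%. → 78%.
Line B: insulated cable → 03.02; rated 2.2 kW → 03.02.01; for domestic appliances → 03.02.01.02. Scheduled 38%. Caledon agreement on 03.03: 03.02.01.02 not covered. → 38%.
Line C: switchgear unit → 03.01; rated 55 kW → 03.01.02; industrial → 03.01.02.01. Scheduled 23%. quota on 03.01 exhausted → over-quota 46%; anti-dumping (Umbrial, 03.01): +32%; total 46% + 32% = 78%. → 78%.
Line D: electric motor → 03.03; rated 90 kW → 03.03.02; for motor vehicles → 03.03.02.01. Scheduled 32%. Caledon agreement on 03.03: CTH met → 23% available; preferential 23%. → 23%.
Line E: switchgear unit → 03.01; rated 55 kW → 03.01.02; for domestic appliances → 03.01.02.02. Scheduled 6%. quota on 03.01 exhausted → over-quota 46%; anti-dumping (Umbrial, 03.01): +32%; total 46% + 32% = 78%. → 78%.
Sum: 78% + 38% + 78% + 23% + 78% = 295%.

295%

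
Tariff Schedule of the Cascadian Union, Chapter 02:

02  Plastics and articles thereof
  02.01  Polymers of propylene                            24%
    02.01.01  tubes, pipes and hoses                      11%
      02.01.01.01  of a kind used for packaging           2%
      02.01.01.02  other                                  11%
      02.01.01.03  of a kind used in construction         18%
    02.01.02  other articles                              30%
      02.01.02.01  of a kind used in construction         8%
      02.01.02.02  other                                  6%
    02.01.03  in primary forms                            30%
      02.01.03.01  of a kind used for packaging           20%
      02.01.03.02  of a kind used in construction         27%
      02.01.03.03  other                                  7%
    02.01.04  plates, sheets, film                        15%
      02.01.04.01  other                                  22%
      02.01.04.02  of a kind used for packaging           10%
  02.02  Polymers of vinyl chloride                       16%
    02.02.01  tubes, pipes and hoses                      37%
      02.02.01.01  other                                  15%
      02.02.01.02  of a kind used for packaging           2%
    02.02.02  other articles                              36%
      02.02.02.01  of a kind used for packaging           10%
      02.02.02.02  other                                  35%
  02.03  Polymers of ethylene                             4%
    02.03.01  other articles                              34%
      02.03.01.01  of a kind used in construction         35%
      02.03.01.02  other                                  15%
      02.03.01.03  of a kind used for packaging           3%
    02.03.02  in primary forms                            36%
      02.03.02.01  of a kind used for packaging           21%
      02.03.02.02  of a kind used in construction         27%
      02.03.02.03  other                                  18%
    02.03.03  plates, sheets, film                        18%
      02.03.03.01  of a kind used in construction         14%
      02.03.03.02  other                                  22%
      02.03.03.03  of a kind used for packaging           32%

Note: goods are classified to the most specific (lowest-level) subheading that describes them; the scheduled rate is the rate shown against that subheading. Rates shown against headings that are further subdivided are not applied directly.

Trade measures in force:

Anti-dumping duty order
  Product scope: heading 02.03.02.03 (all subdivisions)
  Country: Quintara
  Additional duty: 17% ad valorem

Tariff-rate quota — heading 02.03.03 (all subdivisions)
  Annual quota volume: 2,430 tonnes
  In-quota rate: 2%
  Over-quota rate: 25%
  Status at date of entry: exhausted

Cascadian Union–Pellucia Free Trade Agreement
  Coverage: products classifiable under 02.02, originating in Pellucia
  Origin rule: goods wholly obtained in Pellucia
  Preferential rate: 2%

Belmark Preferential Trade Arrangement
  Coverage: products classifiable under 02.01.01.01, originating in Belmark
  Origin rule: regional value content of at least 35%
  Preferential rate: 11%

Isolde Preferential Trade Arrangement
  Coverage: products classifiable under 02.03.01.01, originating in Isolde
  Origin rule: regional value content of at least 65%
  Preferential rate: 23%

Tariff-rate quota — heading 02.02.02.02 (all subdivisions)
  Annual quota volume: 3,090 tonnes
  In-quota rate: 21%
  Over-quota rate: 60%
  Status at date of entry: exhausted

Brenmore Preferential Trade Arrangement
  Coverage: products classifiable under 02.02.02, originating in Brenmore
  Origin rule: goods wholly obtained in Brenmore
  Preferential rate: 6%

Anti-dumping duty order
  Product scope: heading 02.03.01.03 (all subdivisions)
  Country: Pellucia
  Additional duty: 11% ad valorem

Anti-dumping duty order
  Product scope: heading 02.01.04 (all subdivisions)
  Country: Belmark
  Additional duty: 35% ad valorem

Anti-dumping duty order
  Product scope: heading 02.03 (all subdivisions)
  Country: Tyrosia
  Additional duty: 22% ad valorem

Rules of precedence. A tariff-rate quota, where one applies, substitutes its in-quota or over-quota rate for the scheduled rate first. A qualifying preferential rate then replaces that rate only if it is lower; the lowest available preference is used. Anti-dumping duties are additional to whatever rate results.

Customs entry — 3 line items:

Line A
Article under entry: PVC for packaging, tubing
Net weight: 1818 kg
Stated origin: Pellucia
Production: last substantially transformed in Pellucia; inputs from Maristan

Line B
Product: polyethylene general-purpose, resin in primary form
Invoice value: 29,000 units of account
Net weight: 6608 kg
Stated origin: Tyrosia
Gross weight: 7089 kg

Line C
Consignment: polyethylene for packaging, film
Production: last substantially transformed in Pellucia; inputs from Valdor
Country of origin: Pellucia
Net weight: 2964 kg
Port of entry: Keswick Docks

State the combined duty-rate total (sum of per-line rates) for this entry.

67%

Line A: PVC → 02.02; tubing → 02.02.01; for packaging → 02.02.01.02. Scheduled 2%. Pellucia agreement on 02.02: not wholly obtained. → 2%.
Line B: polyethylene → 02.03; resin in primary form → 02.03.02; general-purpose → 02.03.02.03. Scheduled 18%. anti-dumping (Tyrosia, 02.03): +22%; total 18% + 22% = 40%. → 40%.
Line C: polyethylene → 02.03; film → 02.03.03; for packaging → 02.03.03.03. Scheduled 32%. quota on 02.03.03 exhausted → over-quota 25%; Pellucia agreement on 02.02: 02.03.03.03 not covered. → 25%.
Sum: 2% + 40% + 25% = 67%.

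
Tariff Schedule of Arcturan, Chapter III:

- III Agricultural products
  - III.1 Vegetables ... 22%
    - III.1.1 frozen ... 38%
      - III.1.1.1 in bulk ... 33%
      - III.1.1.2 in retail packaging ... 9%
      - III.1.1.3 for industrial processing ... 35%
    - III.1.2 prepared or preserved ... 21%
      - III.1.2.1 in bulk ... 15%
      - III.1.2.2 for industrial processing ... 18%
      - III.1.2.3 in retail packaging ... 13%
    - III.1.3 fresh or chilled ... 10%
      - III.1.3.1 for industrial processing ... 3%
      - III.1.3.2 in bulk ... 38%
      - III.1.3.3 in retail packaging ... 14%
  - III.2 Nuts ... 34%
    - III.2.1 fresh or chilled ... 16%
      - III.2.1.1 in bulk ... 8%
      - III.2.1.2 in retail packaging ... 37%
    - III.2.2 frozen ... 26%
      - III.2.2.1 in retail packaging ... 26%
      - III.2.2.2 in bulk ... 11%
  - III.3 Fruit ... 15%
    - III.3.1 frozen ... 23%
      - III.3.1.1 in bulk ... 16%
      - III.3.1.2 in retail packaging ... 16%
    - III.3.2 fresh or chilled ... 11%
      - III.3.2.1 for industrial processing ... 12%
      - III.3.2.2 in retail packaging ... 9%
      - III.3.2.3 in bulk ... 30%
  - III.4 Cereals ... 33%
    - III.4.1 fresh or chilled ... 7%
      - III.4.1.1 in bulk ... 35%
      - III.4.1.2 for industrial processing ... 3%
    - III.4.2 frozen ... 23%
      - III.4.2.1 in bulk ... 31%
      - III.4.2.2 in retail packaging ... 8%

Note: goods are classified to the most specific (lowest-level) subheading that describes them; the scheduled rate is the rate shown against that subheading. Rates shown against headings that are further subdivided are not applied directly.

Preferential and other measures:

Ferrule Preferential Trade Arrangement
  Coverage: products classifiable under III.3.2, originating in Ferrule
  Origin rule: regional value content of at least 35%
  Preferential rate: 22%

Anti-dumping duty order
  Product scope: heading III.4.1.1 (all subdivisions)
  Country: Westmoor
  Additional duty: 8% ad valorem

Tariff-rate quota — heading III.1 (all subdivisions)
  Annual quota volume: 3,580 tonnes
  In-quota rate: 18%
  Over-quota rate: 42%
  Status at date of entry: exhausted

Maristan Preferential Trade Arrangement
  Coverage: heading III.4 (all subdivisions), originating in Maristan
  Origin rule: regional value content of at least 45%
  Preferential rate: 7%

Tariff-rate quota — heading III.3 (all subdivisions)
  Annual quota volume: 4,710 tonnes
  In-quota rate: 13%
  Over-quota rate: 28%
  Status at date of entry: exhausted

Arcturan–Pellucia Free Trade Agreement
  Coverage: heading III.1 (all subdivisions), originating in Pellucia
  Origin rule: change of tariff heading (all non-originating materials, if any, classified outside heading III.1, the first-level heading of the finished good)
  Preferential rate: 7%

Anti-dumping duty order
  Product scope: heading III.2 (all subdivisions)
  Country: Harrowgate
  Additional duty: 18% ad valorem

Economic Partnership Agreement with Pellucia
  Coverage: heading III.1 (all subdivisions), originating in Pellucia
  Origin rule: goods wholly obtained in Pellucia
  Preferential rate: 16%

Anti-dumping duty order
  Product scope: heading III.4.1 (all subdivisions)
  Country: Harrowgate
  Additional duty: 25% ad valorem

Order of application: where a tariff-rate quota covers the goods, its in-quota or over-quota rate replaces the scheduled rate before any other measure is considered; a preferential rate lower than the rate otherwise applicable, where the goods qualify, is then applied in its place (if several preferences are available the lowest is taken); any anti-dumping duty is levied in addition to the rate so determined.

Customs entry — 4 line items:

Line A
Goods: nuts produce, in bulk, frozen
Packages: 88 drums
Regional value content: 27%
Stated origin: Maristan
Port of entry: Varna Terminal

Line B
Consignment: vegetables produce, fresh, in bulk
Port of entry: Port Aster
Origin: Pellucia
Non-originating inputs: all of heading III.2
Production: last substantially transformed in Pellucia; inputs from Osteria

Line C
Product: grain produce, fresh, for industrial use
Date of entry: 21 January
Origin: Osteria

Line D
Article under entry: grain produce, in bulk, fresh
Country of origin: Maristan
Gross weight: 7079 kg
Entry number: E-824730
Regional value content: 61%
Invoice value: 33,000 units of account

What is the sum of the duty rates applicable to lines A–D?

Line A: nuts → III.2; frozen → III.2.2; in bulk → III.2.2.2. Scheduled 11%. Maristan agreement on III.4: III.2.2.2 not covered. → 11%.
Line B: vegetables → III.1; fresh → III.1.3; in bulk → III.1.3.2. Scheduled 38%. quota on III.1 exhausted → over-quota 42%; Pellucia agreement on III.1: CTH met → 7% available; Pellucia agreement on III.1: not wholly obtained; preferential 7%. → 7%.
Line C: grain → III.4; fresh → III.4.1; for industrial use → III.4.1.2. Scheduled 3%. No special measure applies. → 3%.
Line D: grain → III.4; fresh → III.4.1; in bulk → III.4.1.1. Scheduled 35%. Maristan agreement on III.4: RVC ≥ 45% → 7% available; preferential 7%. → 7%.
Sum: 11% + 7% + 3% + 7% = 28%.

28%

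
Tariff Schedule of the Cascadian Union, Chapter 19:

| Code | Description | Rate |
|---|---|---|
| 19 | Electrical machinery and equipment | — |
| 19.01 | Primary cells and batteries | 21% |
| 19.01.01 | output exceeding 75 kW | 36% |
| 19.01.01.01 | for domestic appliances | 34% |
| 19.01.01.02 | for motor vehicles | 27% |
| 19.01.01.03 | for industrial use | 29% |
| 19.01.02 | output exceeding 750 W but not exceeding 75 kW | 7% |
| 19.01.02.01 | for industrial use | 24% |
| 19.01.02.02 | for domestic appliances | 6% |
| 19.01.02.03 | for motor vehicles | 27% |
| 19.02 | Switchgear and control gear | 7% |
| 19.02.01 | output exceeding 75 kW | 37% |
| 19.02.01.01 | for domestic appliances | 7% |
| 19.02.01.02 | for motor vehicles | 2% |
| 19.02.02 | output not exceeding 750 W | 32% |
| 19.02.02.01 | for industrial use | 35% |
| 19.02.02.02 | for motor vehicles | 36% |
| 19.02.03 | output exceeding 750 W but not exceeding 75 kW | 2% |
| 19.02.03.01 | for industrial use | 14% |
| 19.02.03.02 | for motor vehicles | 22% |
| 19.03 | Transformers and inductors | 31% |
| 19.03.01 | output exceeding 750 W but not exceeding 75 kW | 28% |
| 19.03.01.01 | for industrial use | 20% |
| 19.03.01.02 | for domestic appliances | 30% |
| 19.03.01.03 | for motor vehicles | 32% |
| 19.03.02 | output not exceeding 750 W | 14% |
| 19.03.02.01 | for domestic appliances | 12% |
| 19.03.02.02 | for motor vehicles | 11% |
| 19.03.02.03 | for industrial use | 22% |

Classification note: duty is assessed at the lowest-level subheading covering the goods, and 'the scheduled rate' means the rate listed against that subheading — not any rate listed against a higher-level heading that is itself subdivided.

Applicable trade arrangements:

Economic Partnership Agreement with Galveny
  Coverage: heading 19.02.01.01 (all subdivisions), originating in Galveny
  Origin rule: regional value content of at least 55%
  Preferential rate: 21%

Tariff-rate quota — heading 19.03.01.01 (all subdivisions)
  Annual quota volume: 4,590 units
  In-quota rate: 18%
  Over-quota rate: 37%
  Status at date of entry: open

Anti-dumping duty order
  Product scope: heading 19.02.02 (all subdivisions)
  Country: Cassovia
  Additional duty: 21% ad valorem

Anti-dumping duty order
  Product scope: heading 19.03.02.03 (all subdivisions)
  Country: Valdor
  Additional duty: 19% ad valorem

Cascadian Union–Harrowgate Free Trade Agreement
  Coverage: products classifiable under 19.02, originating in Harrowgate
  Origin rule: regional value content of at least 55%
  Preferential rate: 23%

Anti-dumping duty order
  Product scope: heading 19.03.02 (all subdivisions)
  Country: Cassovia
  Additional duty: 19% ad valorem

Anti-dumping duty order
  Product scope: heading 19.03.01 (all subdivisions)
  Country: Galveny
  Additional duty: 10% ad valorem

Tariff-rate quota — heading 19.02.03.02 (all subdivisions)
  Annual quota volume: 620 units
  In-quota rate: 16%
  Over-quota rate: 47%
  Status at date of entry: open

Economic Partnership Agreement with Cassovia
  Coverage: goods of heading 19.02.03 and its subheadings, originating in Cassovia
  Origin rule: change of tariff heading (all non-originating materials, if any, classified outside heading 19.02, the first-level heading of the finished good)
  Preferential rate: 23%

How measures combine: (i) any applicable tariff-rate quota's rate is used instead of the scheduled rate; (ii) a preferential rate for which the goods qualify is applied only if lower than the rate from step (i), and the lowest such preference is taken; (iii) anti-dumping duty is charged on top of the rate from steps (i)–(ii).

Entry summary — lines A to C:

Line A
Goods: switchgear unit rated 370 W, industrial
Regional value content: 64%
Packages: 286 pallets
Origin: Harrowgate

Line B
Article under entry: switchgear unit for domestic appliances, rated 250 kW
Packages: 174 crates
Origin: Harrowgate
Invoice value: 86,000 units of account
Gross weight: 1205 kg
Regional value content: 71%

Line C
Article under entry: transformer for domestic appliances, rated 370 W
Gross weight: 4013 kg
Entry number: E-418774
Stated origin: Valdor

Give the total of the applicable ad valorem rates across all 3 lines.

42%

Line A: switchgear unit → 19.02; rated 370 W → 19.02.02; industrial → 19.02.02.01. Scheduled 35%. Harrowgate agreement on 19.02: RVC ≥ 55% → 23% available; preferential 23%. → 23%.
Line B: switchgear unit → 19.02; rated 250 kW → 19.02.01; for domestic appliances → 19.02.01.01. Scheduled 7%. Harrowgate agreement on 19.02: RVC ≥ 55% → 23% available; preference 23% not lower than 7% → no reduction. → 7%.
Line C: transformer → 19.03; rated 370 W → 19.03.02; for domestic appliances → 19.03.02.01. Scheduled 12%. No special measure applies. → 12%.
Sum: 23% + 7% + 12% = 42%.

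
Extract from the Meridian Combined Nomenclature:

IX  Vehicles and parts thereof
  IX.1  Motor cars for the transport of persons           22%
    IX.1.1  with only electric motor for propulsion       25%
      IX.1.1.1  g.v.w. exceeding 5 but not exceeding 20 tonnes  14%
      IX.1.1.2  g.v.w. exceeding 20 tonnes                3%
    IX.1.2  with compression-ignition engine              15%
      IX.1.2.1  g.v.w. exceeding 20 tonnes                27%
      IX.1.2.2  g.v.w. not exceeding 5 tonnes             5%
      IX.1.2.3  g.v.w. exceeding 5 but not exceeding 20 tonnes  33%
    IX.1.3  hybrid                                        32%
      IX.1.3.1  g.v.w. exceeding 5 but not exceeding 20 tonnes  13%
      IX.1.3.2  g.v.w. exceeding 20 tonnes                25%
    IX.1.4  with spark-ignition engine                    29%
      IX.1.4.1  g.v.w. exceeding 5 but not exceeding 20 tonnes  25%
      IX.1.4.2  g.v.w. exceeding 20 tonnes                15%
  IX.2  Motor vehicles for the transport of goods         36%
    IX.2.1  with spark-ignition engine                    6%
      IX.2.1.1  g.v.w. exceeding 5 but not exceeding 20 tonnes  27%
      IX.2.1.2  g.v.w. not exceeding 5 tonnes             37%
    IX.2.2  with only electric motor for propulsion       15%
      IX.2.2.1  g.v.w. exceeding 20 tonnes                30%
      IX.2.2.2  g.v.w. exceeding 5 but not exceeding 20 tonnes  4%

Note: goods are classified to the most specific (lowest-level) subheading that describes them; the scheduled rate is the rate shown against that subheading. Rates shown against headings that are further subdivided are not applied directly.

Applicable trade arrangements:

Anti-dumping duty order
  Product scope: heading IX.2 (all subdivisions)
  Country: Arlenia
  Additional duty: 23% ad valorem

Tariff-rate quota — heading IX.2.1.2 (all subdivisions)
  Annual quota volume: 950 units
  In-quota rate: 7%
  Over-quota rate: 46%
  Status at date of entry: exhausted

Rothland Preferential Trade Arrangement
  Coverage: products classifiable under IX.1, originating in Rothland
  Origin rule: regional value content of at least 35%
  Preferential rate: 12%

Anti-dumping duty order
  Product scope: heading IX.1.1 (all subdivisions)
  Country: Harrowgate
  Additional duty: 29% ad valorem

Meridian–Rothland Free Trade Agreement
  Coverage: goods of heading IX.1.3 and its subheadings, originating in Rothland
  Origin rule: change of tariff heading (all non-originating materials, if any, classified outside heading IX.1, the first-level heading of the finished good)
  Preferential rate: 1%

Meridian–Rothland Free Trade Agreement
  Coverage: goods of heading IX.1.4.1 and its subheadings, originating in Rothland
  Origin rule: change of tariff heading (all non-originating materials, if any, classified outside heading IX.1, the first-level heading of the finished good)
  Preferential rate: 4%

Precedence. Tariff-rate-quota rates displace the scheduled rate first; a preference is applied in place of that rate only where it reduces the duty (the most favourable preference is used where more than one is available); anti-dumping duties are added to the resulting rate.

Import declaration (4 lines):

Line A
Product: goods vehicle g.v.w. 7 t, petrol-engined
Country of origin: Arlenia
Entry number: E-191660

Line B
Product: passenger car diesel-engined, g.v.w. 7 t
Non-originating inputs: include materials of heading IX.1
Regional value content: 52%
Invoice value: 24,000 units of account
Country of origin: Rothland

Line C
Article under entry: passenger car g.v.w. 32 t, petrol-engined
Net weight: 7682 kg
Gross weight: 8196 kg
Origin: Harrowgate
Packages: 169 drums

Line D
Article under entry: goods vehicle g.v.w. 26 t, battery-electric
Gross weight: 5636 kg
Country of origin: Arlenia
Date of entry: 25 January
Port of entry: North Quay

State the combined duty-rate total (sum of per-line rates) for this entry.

130%

Line A: goods vehicle → IX.2; petrol-engined → IX.2.1; g.v.w. 7 t → IX.2.1.1. Scheduled 27%. anti-dumping (Arlenia, IX.2): +23%; total 27% + 23% = 50%. → 50%.
Line B: passenger car → IX.1; diesel-engined → IX.1.2; g.v.w. 7 t → IX.1.2.3. Scheduled 33%. Rothland agreement on IX.1: RVC ≥ 35% → 12% available; Rothland agreement on IX.1.3: IX.1.2.3 not covered; Rothland agreement on IX.1.4.1: IX.1.2.3 not covered; preferential 12%. → 12%.
Line C: passenger car → IX.1; petrol-engined → IX.1.4; g.v.w. 32 t → IX.1.4.2. Scheduled 15%. No special measure applies. → 15%.
Line D: goods vehicle → IX.2; battery-electric → IX.2.2; g.v.w. 26 t → IX.2.2.1. Scheduled 30%. anti-dumping (Arlenia, IX.2): +23%; total 30% + 23% = 53%. → 53%.
Sum: 50% + 12% + 15% + 53% = 130%.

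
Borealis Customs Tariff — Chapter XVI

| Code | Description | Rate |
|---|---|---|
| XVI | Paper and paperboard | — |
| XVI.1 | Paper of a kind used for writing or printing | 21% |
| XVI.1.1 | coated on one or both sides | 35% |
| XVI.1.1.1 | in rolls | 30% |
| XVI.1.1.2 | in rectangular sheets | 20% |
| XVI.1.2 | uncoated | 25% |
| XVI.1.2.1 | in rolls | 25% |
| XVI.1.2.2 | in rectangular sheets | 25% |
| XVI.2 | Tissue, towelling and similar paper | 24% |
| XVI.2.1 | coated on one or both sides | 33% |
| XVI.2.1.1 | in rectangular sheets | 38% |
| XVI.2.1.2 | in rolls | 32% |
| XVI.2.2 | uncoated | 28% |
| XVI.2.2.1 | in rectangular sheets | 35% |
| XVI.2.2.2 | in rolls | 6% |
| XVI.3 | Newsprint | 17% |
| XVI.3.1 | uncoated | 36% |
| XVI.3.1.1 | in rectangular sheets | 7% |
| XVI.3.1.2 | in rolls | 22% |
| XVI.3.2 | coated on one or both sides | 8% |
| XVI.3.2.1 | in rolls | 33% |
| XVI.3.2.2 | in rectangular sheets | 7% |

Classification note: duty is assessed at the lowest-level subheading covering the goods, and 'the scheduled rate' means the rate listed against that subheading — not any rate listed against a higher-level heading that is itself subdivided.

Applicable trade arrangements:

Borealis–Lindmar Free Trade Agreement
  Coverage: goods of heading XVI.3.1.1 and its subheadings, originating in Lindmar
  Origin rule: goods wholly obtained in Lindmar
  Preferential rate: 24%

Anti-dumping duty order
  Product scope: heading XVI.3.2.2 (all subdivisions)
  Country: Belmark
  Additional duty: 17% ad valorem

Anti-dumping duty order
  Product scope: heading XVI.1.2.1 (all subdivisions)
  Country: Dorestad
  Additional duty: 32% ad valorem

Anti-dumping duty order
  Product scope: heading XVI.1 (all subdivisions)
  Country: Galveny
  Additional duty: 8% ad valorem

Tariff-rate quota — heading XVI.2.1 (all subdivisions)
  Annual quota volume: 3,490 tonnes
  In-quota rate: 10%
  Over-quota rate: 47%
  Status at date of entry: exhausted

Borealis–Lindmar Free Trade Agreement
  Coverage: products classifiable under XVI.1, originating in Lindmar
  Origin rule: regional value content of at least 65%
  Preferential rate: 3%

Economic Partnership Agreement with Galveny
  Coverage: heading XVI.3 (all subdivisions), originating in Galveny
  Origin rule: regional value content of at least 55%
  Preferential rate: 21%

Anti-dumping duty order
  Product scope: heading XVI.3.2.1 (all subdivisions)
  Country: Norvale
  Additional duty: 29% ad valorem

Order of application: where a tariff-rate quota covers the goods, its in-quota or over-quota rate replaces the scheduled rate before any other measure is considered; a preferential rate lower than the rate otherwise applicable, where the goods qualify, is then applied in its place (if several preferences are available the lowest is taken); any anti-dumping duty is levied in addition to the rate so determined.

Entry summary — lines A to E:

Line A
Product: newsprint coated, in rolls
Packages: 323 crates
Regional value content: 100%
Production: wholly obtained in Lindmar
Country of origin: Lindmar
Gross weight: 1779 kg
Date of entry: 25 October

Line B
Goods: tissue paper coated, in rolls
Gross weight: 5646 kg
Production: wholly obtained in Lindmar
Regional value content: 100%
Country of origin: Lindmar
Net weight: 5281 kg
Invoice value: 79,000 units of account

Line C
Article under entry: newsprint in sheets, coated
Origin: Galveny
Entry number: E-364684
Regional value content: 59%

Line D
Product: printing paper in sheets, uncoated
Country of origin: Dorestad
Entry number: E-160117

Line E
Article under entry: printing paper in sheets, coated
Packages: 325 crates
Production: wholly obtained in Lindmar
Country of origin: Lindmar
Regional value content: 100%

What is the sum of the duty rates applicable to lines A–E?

115%

Line A: newsprint → XVI.3; coated → XVI.3.2; in rolls → XVI.3.2.1. Scheduled 33%. Lindmar agreement on XVI.3.1.1: XVI.3.2.1 not covered; Lindmar agreement on XVI.1: XVI.3.2.1 not covered. → 33%.
Line B: tissue paper → XVI.2; coated → XVI.2.1; in rolls → XVI.2.1.2. Scheduled 32%. quota on XVI.2.1 exhausted → over-quota 47%; Lindmar agreement on XVI.3.1.1: XVI.2.1.2 not covered; Lindmar agreement on XVI.1: XVI.2.1.2 not covered. → 47%.
Line C: newsprint → XVI.3; coated → XVI.3.2; in sheets → XVI.3.2.2. Scheduled 7%. Galveny agreement on XVI.3: RVC ≥ 55% → 21% available; preference 21% not lower than 7% → no reduction. → 7%.
Line D: printing paper → XVI.1; uncoated → XVI.1.2; in sheets → XVI.1.2.2. Scheduled 25%. No special measure applies. → 25%.
Line E: printing paper → XVI.1; coated → XVI.1.1; in sheets → XVI.1.1.2. Scheduled 20%. Lindmar agreement on XVI.3.1.1: XVI.1.1.2 not covered; Lindmar agreement on XVI.1: RVC ≥ 65% → 3% available; preferential 3%. → 3%.
Sum: 33% + 47% + 7% + 25% + 3% = 115%.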